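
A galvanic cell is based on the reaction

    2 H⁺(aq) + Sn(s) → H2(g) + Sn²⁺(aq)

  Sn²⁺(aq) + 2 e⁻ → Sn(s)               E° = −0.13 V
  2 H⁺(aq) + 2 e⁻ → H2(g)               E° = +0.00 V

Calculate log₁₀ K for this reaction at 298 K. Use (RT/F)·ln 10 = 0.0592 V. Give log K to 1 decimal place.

log K = 4.4

The 2H⁺/H₂ couple is reduced (cathode); E°cell = +0.00 − (−0.13) = +0.13 V with n = 2.
At equilibrium E = 0, so log K = nE°cell / 0.0592 = (2)(+0.13) / 0.0592 = 4.4.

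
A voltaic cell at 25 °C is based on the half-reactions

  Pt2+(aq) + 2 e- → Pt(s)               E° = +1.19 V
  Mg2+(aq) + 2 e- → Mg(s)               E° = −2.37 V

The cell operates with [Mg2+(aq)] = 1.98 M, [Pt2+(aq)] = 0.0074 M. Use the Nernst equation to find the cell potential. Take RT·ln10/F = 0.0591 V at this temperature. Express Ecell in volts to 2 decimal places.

The Pt²⁺/Pt couple has the more positive E°, so it is the cathode; Mg²⁺/Mg is the anode.
E°cell = +1.19 − (−2.37) = +3.56 V, with n = 2 electrons transferred.
The balanced reaction is Pt2+(aq) + Mg(s) → Pt(s) + Mg2+(aq), so Q = [Mg2+(aq)] / [Pt2+(aq)] = 268 and log Q = 2.427.
Applying E = E° − (RT ln10/nF)·log Q gives +3.56 − (0.0591/2)(2.427) = +3.49 V.

+3.49 V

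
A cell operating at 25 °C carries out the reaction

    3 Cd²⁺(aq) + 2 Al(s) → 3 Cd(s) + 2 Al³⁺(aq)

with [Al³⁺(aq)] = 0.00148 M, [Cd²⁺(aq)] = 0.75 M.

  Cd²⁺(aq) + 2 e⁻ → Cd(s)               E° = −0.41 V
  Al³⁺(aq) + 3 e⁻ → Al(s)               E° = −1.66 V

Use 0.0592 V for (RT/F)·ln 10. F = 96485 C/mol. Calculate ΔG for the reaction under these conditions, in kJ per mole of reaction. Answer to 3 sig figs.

With Cd²⁺/Cd reduced at the cathode, E°cell = −0.41 − (−1.66) = +1.25 V and n = 6.
Here Q = [Al³⁺(aq)]^2 / [Cd²⁺(aq)]^3 = 5.19×10^−6 (log Q = −5.285), giving E = +1.25 − (0.0592/6)·(−5.285) = +1.3021 V.
ΔG = −nFE = −(6)(96485)(+1.3021) J/mol = −754 kJ/mol.

−754 kJ/mol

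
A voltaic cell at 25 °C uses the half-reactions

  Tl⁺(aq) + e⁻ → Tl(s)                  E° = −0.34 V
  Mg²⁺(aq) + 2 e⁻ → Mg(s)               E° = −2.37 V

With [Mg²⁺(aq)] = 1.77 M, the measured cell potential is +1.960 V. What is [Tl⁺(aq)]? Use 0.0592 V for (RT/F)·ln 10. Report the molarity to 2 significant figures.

0.087 M

Tl⁺/Tl is the cathode (higher E°); E°cell = −0.34 − (−2.37) = +2.03 V with n = 2.
Since E = E° − (0.0592/n)·log Q, log Q = n(E° − E)/0.0592 = 2.365.
Balancing electrons gives 2 Tl⁺(aq) + Mg(s) → 2 Tl(s) + Mg²⁺(aq); thus Q = [Mg²⁺(aq)] / [Tl⁺(aq)]^2.
Isolating [Tl⁺(aq)] in Q = 10^{2.365} yields log [Tl⁺(aq)] = −1.059, i.e. 0.087 M.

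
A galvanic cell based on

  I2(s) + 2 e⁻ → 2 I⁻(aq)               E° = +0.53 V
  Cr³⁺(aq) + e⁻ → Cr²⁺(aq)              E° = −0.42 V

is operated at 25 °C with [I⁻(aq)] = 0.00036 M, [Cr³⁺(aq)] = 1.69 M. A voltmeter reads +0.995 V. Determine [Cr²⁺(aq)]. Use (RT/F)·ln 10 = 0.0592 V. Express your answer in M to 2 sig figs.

The I₂/I⁻ couple has the larger reduction potential, so it is the cathode: E°cell = +0.53 − (−0.42) = +0.95 V and n = 2.
From the Nernst equation, log Q = n(E° − E)/0.0592 = 2·(+0.95 − (+0.995))/0.0592 = −1.520.
The balanced reaction is I2(s) + 2 Cr²⁺(aq) → 2 I⁻(aq) + 2 Cr³⁺(aq), so Q = ([I⁻(aq)]^2·[Cr³⁺(aq)]^2) / [Cr²⁺(aq)]^2.
Solving for the unknown gives log [Cr²⁺(aq)] = −2.456, so [Cr²⁺(aq)] ≈ 0.0035 M.

0.0035 M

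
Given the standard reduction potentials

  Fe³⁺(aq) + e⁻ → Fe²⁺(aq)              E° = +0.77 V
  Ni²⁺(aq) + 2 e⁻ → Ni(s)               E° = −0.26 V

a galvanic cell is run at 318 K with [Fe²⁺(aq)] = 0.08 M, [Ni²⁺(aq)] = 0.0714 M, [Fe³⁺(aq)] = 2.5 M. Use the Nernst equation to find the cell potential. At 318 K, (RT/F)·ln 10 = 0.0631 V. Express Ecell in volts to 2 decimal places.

The Fe³⁺/Fe²⁺ couple has the more positive E°, so it is the cathode; Ni²⁺/Ni is the anode.
The standard potential is +0.77 − (−0.26) = +1.03 V and the balanced reaction transfers n = 2 electrons.
The balanced reaction is 2 Fe³⁺(aq) + Ni(s) → 2 Fe²⁺(aq) + Ni²⁺(aq), so Q = ([Fe²⁺(aq)]^2·[Ni²⁺(aq)]) / [Fe³⁺(aq)]^2 = 7.31×10^−5 and log Q = −4.136.
Applying E = E° − (RT ln10/nF)·log Q gives +1.03 − (0.0631/2)(−4.136) = +1.16 V.

+1.16 V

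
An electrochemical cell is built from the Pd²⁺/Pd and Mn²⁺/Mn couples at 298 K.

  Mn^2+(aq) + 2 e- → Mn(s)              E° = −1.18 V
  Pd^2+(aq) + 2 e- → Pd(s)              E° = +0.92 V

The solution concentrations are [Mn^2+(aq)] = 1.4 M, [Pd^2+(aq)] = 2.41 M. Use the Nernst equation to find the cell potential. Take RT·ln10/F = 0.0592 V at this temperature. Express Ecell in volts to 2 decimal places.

+2.11 V

Pd²⁺/Pd is reduced (cathode, E° = +0.92 V) and Mn²⁺/Mn is oxidized (anode).
E°cell = E°cat − E°an = +0.92 − (−1.18) = +2.10 V; n = 2.
Balancing gives Pd^2+(aq) + Mn(s) → Pd(s) + Mn^2+(aq); hence Q = [Mn^2+(aq)] / [Pd^2+(aq)] = 0.581 (log Q = −0.236).
E = E° − (0.0592/n)·log Q = +2.10 − (0.0592/2)(−0.236) = +2.11 V.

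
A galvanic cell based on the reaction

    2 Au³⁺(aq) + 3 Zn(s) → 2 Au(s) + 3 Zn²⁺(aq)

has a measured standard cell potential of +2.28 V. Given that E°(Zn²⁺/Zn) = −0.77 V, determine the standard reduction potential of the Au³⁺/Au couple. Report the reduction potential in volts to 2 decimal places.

+1.51 V

In the reaction as written the Au³⁺/Au couple is reduced (cathode) and Zn²⁺/Zn is oxidized (anode), so E°cell = E°(Au³⁺/Au) − E°(Zn²⁺/Zn).
E°(Au³⁺/Au) = E°cell + E°(anode) = +2.28 + (−0.77) = +1.51 V.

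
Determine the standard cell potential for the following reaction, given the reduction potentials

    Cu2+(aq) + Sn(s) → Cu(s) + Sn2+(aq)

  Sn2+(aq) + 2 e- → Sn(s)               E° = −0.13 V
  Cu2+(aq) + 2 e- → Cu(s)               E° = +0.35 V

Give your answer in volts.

Cu2+(aq) gains electrons, so the Cu²⁺/Cu couple is the cathode; the Sn²⁺/Sn couple is the anode.
E°cell = E°(cathode) − E°(anode) = +0.35 − (−0.13) = +0.48 V.

+0.48 V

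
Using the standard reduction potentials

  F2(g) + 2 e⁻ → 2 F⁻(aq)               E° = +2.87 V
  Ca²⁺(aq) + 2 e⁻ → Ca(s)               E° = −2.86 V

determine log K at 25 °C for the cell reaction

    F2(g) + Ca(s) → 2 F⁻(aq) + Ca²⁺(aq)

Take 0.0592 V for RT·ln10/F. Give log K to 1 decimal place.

log K = 193.6

The F₂/F⁻ couple is reduced (cathode); E°cell = +2.87 − (−2.86) = +5.73 V with n = 2.
At equilibrium E = 0, so log K = nE°cell / 0.0592 = (2)(+5.73) / 0.0592 = 193.6.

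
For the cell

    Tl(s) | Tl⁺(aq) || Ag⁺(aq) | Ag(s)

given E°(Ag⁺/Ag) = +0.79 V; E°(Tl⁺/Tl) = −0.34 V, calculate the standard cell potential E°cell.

+1.13 V

By convention the left-hand electrode in cell notation is the anode (oxidation) and the right-hand electrode is the cathode (reduction).
E°cell = E°(right) − E°(left) = +0.79 − (−0.34) = +1.13 V.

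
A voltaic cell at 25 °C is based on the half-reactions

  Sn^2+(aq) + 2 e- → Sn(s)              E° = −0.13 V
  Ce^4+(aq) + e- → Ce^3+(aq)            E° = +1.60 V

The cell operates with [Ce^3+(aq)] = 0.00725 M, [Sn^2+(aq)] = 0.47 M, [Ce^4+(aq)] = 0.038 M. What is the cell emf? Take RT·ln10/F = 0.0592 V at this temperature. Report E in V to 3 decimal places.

The Ce⁴⁺/Ce³⁺ couple has the more positive E°, so it is the cathode; Sn²⁺/Sn is the anode.
E°cell = E°cat − E°an = +1.60 − (−0.13) = +1.73 V; n = 2.
Balancing gives 2 Ce^4+(aq) + Sn(s) → 2 Ce^3+(aq) + Sn^2+(aq); hence Q = ([Ce^3+(aq)]^2·[Sn^2+(aq)]) / [Ce^4+(aq)]^2 = 0.0171 (log Q = −1.767).
By the Nernst equation, E = +1.73 − (0.0592/2)·(−1.767) = +1.782 V.

+1.782 V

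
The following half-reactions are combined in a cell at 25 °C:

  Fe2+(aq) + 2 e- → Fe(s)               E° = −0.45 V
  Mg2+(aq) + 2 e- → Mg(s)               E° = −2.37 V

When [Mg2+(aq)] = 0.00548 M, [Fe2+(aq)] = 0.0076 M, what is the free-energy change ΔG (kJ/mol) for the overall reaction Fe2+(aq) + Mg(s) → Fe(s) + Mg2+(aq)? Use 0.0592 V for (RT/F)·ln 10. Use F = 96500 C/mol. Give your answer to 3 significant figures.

The standard cell potential is −0.45 − (−2.37) = +1.92 V, with n = 2 electrons in the balanced equation.
Here Q = [Mg2+(aq)] / [Fe2+(aq)] = 0.721 (log Q = −0.142), giving E = +1.92 − (0.0592/2)·(−0.142) = +1.9242 V.
Finally ΔG = −nFE = −(2)(96500 C/mol)(+1.9242 V) = −371 kJ/mol.

−371 kJ/mol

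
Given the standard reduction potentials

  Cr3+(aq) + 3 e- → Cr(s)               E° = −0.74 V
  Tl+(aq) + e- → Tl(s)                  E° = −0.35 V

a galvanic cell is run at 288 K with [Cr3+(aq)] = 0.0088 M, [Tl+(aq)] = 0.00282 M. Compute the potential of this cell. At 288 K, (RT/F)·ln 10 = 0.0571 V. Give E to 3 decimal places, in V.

The Tl⁺/Tl couple has the more positive E°, so it is the cathode; Cr³⁺/Cr is the anode.
E°cell = E°cat − E°an = −0.35 − (−0.74) = +0.39 V; n = 3.
The balanced reaction is 3 Tl+(aq) + Cr(s) → 3 Tl(s) + Cr3+(aq), so Q = [Cr3+(aq)] / [Tl+(aq)]^3 = 3.92×10^5 and log Q = 5.594.
Applying E = E° − (RT ln10/nF)·log Q gives +0.39 − (0.0571/3)(5.594) = +0.284 V.

+0.284 V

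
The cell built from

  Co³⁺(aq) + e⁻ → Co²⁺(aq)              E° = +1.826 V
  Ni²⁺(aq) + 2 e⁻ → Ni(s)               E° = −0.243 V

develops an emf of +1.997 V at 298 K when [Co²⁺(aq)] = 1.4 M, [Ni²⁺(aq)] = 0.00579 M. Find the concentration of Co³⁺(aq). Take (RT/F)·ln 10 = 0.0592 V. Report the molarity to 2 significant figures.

0.0065 M

With Co³⁺/Co²⁺ at the cathode and Ni²⁺/Ni at the anode, E°cell = +1.826 − (−0.243) = +2.069 V (n = 2).
Since E = E° − (0.0592/n)·log Q, log Q = n(E° − E)/0.0592 = 2.432.
The balanced reaction is 2 Co³⁺(aq) + Ni(s) → 2 Co²⁺(aq) + Ni²⁺(aq), so Q = ([Co²⁺(aq)]^2·[Ni²⁺(aq)]) / [Co³⁺(aq)]^2.
Solving for the unknown gives log [Co³⁺(aq)] = −2.189, so [Co³⁺(aq)] ≈ 0.0065 M.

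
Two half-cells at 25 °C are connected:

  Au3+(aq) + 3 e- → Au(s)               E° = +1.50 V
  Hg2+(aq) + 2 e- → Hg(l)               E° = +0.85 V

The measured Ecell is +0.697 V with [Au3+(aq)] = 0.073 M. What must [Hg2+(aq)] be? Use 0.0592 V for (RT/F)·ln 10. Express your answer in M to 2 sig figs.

0.0045 M

Au³⁺/Au is the cathode (higher E°); E°cell = +1.50 − (+0.85) = +0.65 V with n = 6.
Rearranging E = E° − (0.0592/n)·log Q gives log Q = 6(+0.65 − (+0.697))/0.0592 = −4.764.
For 2 Au3+(aq) + 3 Hg(l) → 2 Au(s) + 3 Hg2+(aq), the reaction quotient is Q = [Hg2+(aq)]^3 / [Au3+(aq)]^2.
Solving for the unknown gives log [Hg2+(aq)] = −2.346, so [Hg2+(aq)] ≈ 0.0045 M.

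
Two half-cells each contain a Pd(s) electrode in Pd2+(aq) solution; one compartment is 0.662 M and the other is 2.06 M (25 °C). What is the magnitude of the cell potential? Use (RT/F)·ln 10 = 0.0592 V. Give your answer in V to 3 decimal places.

For a concentration cell E°cell = 0, since both electrodes use the same couple.
The compartment with the higher Pd2+(aq) concentration (2.06 M) acts as the cathode; ions are reduced there and produced at the dilute (0.662 M) anode.
With n = 2, Ecell = −(0.0592/2)·log([dilute]/[conc]) = −(0.0592/2)·log(0.662/2.06) = +0.015 V.

0.015 V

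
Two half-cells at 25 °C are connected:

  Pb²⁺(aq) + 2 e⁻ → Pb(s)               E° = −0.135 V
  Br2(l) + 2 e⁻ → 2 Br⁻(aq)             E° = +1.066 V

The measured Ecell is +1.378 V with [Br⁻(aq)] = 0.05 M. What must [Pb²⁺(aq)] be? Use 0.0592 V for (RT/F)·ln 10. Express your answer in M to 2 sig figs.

Br₂/Br⁻ is the cathode (higher E°); E°cell = +1.066 − (−0.135) = +1.201 V with n = 2.
Since E = E° − (0.0592/n)·log Q, log Q = n(E° − E)/0.0592 = −5.980.
Balancing electrons gives Br2(l) + Pb(s) → 2 Br⁻(aq) + Pb²⁺(aq); thus Q = [Br⁻(aq)]^2·[Pb²⁺(aq)].
Isolating [Pb²⁺(aq)] in Q = 10^{−5.980} yields log [Pb²⁺(aq)] = −3.378, i.e. 0.00042 M.

0.00042 M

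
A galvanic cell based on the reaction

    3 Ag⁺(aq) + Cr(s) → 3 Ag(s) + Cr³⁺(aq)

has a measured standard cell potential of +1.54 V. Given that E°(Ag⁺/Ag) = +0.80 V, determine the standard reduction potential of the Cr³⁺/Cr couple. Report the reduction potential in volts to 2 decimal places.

−0.74 V

In the reaction as written the Ag⁺/Ag couple is reduced (cathode) and Cr³⁺/Cr is oxidized (anode), so E°cell = E°(Ag⁺/Ag) − E°(Cr³⁺/Cr).
E°(Cr³⁺/Cr) = E°(cathode) − E°cell = +0.80 − (+1.54) = −0.74 V.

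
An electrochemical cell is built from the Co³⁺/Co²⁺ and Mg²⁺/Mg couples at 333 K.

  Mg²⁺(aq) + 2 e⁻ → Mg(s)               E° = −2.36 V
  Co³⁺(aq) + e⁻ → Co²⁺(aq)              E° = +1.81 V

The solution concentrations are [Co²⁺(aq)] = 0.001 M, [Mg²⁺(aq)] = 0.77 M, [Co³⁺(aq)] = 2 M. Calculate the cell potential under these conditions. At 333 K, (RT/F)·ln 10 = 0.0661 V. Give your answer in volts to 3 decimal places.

+4.392 V

The Co³⁺/Co²⁺ couple has the more positive E°, so it is the cathode; Mg²⁺/Mg is the anode.
The standard potential is +1.81 − (−2.36) = +4.17 V and the balanced reaction transfers n = 2 electrons.
The balanced reaction is 2 Co³⁺(aq) + Mg(s) → 2 Co²⁺(aq) + Mg²⁺(aq), so Q = ([Co²⁺(aq)]^2·[Mg²⁺(aq)]) / [Co³⁺(aq)]^2 = 1.92×10^−7 and log Q = −6.716.
By the Nernst equation, E = +4.17 − (0.0661/2)·(−6.716) = +4.392 V.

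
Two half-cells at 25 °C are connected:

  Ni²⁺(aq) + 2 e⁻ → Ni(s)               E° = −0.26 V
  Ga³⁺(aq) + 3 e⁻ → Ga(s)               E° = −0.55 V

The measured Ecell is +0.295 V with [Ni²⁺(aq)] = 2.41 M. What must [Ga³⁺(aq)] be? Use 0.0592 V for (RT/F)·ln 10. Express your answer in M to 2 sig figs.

2.1 M

Ni²⁺/Ni is the cathode (higher E°); E°cell = −0.26 − (−0.55) = +0.29 V with n = 6.
From the Nernst equation, log Q = n(E° − E)/0.0592 = 6·(+0.29 − (+0.295))/0.0592 = −0.507.
Balancing electrons gives 3 Ni²⁺(aq) + 2 Ga(s) → 3 Ni(s) + 2 Ga³⁺(aq); thus Q = [Ga³⁺(aq)]^2 / [Ni²⁺(aq)]^3.
Substituting the known concentrations and solving, log [Ga³⁺(aq)] = 0.320 and [Ga³⁺(aq)] = 2.1 M.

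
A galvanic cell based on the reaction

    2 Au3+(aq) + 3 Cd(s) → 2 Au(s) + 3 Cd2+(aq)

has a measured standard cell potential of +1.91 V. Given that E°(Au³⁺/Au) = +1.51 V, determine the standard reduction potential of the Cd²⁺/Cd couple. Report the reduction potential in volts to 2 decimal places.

−0.40 V

In the reaction as written the Au³⁺/Au couple is reduced (cathode) and Cd²⁺/Cd is oxidized (anode), so E°cell = E°(Au³⁺/Au) − E°(Cd²⁺/Cd).
E°(Cd²⁺/Cd) = E°(cathode) − E°cell = +1.51 − (+1.91) = −0.40 V.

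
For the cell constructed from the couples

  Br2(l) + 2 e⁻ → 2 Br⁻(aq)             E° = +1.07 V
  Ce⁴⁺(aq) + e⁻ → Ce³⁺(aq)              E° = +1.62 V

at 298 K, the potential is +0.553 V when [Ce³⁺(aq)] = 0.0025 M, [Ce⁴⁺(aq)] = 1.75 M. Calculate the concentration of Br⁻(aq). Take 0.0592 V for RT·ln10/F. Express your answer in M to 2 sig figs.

0.0016 M

The Ce⁴⁺/Ce³⁺ couple has the larger reduction potential, so it is the cathode: E°cell = +1.62 − (+1.07) = +0.55 V and n = 2.
Rearranging E = E° − (0.0592/n)·log Q gives log Q = 2(+0.55 − (+0.553))/0.0592 = −0.101.
For 2 Ce⁴⁺(aq) + 2 Br⁻(aq) → 2 Ce³⁺(aq) + Br2(l), the reaction quotient is Q = [Ce³⁺(aq)]^2 / ([Ce⁴⁺(aq)]^2·[Br⁻(aq)]^2).
Solving for the unknown gives log [Br⁻(aq)] = −2.795, so [Br⁻(aq)] ≈ 0.0016 M.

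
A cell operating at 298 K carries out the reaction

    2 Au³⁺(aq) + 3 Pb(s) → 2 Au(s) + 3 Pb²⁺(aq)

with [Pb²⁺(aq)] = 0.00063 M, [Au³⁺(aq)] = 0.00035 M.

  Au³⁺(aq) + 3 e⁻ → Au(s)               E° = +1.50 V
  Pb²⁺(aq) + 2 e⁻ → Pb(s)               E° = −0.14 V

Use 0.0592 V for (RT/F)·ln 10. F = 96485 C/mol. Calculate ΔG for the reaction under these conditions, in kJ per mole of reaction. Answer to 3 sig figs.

E°cell = +1.50 − (−0.14) = +1.64 V; the balanced reaction transfers n = 6 electrons.
Here Q = [Pb²⁺(aq)]^3 / [Au³⁺(aq)]^2 = 0.00204 (log Q = −2.690), giving E = +1.64 − (0.0592/6)·(−2.690) = +1.6665 V.
Finally ΔG = −nFE = −(6)(96485 C/mol)(+1.6665 V) = −965 kJ/mol.

−965 kJ/mol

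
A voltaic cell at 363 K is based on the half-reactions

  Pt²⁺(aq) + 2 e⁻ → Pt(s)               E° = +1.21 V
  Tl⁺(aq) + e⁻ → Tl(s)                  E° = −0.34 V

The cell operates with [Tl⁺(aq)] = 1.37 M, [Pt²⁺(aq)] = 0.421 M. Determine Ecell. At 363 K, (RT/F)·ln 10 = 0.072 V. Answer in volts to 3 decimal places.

+1.527 V

Since E°(Pt²⁺/Pt) > E°(Tl⁺/Tl), Pt²⁺/Pt serves as the cathode.
E°cell = +1.21 − (−0.34) = +1.55 V, with n = 2 electrons transferred.
Balancing gives Pt²⁺(aq) + 2 Tl(s) → Pt(s) + 2 Tl⁺(aq); hence Q = [Tl⁺(aq)]^2 / [Pt²⁺(aq)] = 4.46 (log Q = 0.649).
E = E° − (0.072/n)·log Q = +1.55 − (0.072/2)(0.649) = +1.527 V.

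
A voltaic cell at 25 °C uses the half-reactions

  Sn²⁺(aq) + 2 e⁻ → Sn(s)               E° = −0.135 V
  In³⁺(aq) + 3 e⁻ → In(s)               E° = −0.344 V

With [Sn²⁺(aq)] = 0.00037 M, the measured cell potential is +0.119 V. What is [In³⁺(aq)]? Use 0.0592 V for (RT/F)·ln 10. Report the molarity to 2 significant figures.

Sn²⁺/Sn is the cathode (higher E°); E°cell = −0.135 − (−0.344) = +0.209 V with n = 6.
From the Nernst equation, log Q = n(E° − E)/0.0592 = 6·(+0.209 − (+0.119))/0.0592 = 9.122.
For 3 Sn²⁺(aq) + 2 In(s) → 3 Sn(s) + 2 In³⁺(aq), the reaction quotient is Q = [In³⁺(aq)]^2 / [Sn²⁺(aq)]^3.
Solving for the unknown gives log [In³⁺(aq)] = −0.587, so [In³⁺(aq)] ≈ 0.26 M.

0.26 M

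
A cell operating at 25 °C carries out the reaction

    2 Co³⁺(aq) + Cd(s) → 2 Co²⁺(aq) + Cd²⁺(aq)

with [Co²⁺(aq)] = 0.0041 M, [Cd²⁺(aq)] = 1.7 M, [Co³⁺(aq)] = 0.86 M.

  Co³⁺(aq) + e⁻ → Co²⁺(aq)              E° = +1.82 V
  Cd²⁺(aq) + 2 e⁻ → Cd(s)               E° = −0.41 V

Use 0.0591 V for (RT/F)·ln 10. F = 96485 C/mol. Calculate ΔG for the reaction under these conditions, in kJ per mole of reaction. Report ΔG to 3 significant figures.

E°cell = +1.82 − (−0.41) = +2.23 V; the balanced reaction transfers n = 2 electrons.
The reaction quotient is ([Co²⁺(aq)]^2·[Cd²⁺(aq)]) / [Co³⁺(aq)]^2 = 3.86×10^−5; by Nernst, E = +2.23 − (0.0591/2)(−4.413) = +2.3604 V.
Finally ΔG = −nFE = −(2)(96485 C/mol)(+2.3604 V) = −455 kJ/mol.

−455 kJ/mol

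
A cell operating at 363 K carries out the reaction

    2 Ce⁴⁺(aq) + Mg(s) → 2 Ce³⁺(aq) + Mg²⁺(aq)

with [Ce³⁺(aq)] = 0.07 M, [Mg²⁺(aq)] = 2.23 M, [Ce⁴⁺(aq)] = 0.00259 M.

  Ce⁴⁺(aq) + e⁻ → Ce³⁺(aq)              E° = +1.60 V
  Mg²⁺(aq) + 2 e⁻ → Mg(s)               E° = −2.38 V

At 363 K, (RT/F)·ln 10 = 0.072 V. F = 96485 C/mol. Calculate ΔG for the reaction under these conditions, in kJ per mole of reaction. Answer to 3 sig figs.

−746 kJ/mol

The standard cell potential is +1.60 − (−2.38) = +3.98 V, with n = 2 electrons in the balanced equation.
Here Q = ([Ce³⁺(aq)]^2·[Mg²⁺(aq)]) / [Ce⁴⁺(aq)]^2 = 1.63×10^3 (log Q = 3.212), giving E = +3.98 − (0.072/2)·(3.212) = +3.8644 V.
Then ΔG = −nFE = −2 × 96485 × +3.8644 J/mol = −746 kJ/mol.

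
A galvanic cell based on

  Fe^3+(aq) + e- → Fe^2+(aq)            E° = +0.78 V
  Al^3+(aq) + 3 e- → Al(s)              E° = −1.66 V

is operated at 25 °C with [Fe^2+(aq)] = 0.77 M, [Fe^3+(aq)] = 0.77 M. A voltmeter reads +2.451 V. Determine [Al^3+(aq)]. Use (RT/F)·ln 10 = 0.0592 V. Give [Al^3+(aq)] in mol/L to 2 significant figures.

0.28 M

The Fe³⁺/Fe²⁺ couple has the larger reduction potential, so it is the cathode: E°cell = +0.78 − (−1.66) = +2.44 V and n = 3.
Since E = E° − (0.0592/n)·log Q, log Q = n(E° − E)/0.0592 = −0.557.
The balanced reaction is 3 Fe^3+(aq) + Al(s) → 3 Fe^2+(aq) + Al^3+(aq), so Q = ([Fe^2+(aq)]^3·[Al^3+(aq)]) / [Fe^3+(aq)]^3.
Substituting the known concentrations and solving, log [Al^3+(aq)] = −0.557 and [Al^3+(aq)] = 0.28 M.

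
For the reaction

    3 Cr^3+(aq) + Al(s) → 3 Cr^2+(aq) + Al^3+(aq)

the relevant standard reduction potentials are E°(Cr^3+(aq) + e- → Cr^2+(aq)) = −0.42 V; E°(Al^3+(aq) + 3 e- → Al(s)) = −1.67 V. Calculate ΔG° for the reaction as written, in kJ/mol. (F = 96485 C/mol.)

−362 kJ/mol

In the reaction as written Cr^3+(aq) is reduced, so the Cr³⁺/Cr²⁺ couple is the cathode and Al³⁺/Al is the anode.
E°cell = −0.42 − (−1.67) = +1.25 V; balancing electrons gives n = 3.
ΔG° = −nFE°cell = −(3)(96485)(+1.25) J/mol = −362 kJ/mol.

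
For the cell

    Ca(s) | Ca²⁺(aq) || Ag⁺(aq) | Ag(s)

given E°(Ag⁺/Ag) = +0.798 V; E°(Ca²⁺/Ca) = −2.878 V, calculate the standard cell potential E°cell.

+3.676 V

By convention the left-hand electrode in cell notation is the anode (oxidation) and the right-hand electrode is the cathode (reduction).
E°cell = E°(right) − E°(left) = +0.798 − (−2.878) = +3.676 V.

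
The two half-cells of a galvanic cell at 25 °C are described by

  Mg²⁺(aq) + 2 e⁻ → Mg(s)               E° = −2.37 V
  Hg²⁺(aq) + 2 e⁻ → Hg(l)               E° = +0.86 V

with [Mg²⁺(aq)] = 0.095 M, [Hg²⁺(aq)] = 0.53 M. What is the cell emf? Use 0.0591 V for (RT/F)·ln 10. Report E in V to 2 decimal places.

+3.25 V

Hg²⁺/Hg is reduced (cathode, E° = +0.86 V) and Mg²⁺/Mg is oxidized (anode).
The standard potential is +0.86 − (−2.37) = +3.23 V and the balanced reaction transfers n = 2 electrons.
For the overall reaction Hg²⁺(aq) + Mg(s) → Hg(l) + Mg²⁺(aq), Q = [Mg²⁺(aq)] / [Hg²⁺(aq)] = 0.179, giving log Q = −0.747.
Applying E = E° − (RT ln10/nF)·log Q gives +3.23 − (0.0591/2)(−0.747) = +3.25 V.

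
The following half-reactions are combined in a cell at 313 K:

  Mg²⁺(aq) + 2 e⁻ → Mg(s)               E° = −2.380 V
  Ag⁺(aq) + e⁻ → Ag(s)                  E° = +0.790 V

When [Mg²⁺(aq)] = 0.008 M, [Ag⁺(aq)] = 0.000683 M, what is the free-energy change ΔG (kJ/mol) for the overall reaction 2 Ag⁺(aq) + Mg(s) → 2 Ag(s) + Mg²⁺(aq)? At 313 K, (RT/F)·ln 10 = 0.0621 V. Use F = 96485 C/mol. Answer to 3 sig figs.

With Ag⁺/Ag reduced at the cathode, E°cell = +0.790 − (−2.380) = +3.170 V and n = 2.
Here Q = [Mg²⁺(aq)] / [Ag⁺(aq)]^2 = 1.71×10^4 (log Q = 4.234), giving E = +3.170 − (0.0621/2)·(4.234) = +3.0385 V.
Finally ΔG = −nFE = −(2)(96485 C/mol)(+3.0385 V) = −586 kJ/mol.

−586 kJ/mol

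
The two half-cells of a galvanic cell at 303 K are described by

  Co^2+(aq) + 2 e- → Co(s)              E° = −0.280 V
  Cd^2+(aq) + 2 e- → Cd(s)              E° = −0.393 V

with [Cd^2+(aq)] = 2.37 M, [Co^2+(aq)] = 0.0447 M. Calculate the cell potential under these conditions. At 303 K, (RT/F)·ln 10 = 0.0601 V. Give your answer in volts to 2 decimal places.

+0.06 V

Co²⁺/Co is reduced (cathode, E° = −0.280 V) and Cd²⁺/Cd is oxidized (anode).
E°cell = E°cat − E°an = −0.280 − (−0.393) = +0.113 V; n = 2.
The balanced reaction is Co^2+(aq) + Cd(s) → Co(s) + Cd^2+(aq), so Q = [Cd^2+(aq)] / [Co^2+(aq)] = 53 and log Q = 1.724.
By the Nernst equation, E = +0.113 − (0.0601/2)·(1.724) = +0.06 V.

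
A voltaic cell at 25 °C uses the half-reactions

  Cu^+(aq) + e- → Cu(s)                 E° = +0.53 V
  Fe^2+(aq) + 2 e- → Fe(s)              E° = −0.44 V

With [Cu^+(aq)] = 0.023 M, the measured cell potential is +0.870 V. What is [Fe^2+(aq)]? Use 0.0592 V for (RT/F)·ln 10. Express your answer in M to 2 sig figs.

1.3 M

The Cu⁺/Cu couple has the larger reduction potential, so it is the cathode: E°cell = +0.53 − (−0.44) = +0.97 V and n = 2.
From the Nernst equation, log Q = n(E° − E)/0.0592 = 2·(+0.97 − (+0.870))/0.0592 = 3.378.
The balanced reaction is 2 Cu^+(aq) + Fe(s) → 2 Cu(s) + Fe^2+(aq), so Q = [Fe^2+(aq)] / [Cu^+(aq)]^2.
Solving for the unknown gives log [Fe^2+(aq)] = 0.101, so [Fe^2+(aq)] ≈ 1.3 M.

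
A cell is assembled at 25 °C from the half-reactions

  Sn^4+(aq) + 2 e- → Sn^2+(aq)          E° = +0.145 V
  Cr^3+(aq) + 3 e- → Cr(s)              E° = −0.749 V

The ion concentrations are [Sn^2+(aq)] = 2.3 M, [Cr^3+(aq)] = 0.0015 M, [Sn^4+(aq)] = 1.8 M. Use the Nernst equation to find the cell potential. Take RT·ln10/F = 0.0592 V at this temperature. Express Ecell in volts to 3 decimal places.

+0.947 V

Since E°(Sn⁴⁺/Sn²⁺) > E°(Cr³⁺/Cr), Sn⁴⁺/Sn²⁺ serves as the cathode.
E°cell = E°cat − E°an = +0.145 − (−0.749) = +0.894 V; n = 6.
The balanced reaction is 3 Sn^4+(aq) + 2 Cr(s) → 3 Sn^2+(aq) + 2 Cr^3+(aq), so Q = ([Sn^2+(aq)]^3·[Cr^3+(aq)]^2) / [Sn^4+(aq)]^3 = 4.69×10^−6 and log Q = −5.328.
By the Nernst equation, E = +0.894 − (0.0592/6)·(−5.328) = +0.947 V.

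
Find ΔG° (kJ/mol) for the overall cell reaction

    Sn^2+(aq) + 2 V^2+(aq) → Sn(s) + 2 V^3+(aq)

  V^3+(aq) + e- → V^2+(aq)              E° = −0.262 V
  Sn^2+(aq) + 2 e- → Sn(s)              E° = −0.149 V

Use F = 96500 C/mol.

−21.8 kJ/mol

In the reaction as written Sn^2+(aq) is reduced, so the Sn²⁺/Sn couple is the cathode and V³⁺/V²⁺ is the anode.
E°cell = −0.149 − (−0.262) = +0.113 V; balancing electrons gives n = 2.
ΔG° = −nFE°cell = −(2)(96500)(+0.113) J/mol = −21.8 kJ/mol.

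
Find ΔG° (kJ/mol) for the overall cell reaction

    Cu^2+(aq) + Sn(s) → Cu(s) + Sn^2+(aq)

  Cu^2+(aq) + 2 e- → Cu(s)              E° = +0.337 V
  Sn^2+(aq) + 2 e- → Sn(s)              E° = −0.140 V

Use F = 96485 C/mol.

−92.0 kJ/mol

In the reaction as written Cu^2+(aq) is reduced, so the Cu²⁺/Cu couple is the cathode and Sn²⁺/Sn is the anode.
E°cell = +0.337 − (−0.140) = +0.477 V; balancing electrons gives n = 2.
ΔG° = −nFE°cell = −(2)(96485)(+0.477) J/mol = −92.0 kJ/mol.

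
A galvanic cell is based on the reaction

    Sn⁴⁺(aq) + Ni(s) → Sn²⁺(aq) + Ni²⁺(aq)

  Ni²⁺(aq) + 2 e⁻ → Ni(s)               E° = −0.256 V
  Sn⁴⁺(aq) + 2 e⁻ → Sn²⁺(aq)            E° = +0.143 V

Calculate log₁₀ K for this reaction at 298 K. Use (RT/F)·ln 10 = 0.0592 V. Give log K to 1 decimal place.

log K = 13.5

The Sn⁴⁺/Sn²⁺ couple is reduced (cathode); E°cell = +0.143 − (−0.256) = +0.399 V with n = 2.
At equilibrium E = 0, so log K = nE°cell / 0.0592 = (2)(+0.399) / 0.0592 = 13.5.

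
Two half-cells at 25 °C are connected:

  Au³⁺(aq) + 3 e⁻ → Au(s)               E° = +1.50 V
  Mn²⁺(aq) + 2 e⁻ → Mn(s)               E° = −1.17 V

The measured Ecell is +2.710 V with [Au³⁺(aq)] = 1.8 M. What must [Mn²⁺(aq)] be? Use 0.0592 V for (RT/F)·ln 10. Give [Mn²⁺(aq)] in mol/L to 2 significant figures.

Au³⁺/Au is the cathode (higher E°); E°cell = +1.50 − (−1.17) = +2.67 V with n = 6.
From the Nernst equation, log Q = n(E° − E)/0.0592 = 6·(+2.67 − (+2.710))/0.0592 = −4.054.
For 2 Au³⁺(aq) + 3 Mn(s) → 2 Au(s) + 3 Mn²⁺(aq), the reaction quotient is Q = [Mn²⁺(aq)]^3 / [Au³⁺(aq)]^2.
Solving for the unknown gives log [Mn²⁺(aq)] = −1.181, so [Mn²⁺(aq)] ≈ 0.066 M.

0.066 M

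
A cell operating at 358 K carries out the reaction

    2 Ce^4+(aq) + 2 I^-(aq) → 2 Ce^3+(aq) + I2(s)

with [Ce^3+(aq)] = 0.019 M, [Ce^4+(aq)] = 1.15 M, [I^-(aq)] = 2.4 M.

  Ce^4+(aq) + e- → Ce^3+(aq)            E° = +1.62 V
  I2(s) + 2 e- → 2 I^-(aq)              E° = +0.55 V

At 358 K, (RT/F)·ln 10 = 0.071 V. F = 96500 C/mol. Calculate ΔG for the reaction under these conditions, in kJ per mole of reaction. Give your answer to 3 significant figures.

With Ce⁴⁺/Ce³⁺ reduced at the cathode, E°cell = +1.62 − (+0.55) = +1.07 V and n = 2.
The reaction quotient is [Ce^3+(aq)]^2 / ([Ce^4+(aq)]^2·[I^-(aq)]^2) = 4.74×10^−5; by Nernst, E = +1.07 − (0.071/2)(−4.324) = +1.2235 V.
Then ΔG = −nFE = −2 × 96500 × +1.2235 J/mol = −236 kJ/mol.

−236 kJ/mol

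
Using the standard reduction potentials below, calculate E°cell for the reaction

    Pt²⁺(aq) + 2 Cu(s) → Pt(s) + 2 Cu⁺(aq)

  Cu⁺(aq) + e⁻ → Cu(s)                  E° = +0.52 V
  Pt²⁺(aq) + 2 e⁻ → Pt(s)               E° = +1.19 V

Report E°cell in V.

Pt²⁺(aq) gains electrons, so the Pt²⁺/Pt couple is the cathode; the Cu⁺/Cu couple is the anode.
E°cell = E°(cathode) − E°(anode) = +1.19 − (+0.52) = +0.67 V.

+0.67 V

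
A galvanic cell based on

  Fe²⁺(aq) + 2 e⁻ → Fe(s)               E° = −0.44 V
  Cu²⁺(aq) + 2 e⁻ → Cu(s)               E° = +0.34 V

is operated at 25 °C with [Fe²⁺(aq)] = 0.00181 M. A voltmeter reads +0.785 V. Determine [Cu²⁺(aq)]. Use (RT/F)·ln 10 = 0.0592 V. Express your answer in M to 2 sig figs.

0.0027 M

Cu²⁺/Cu is the cathode (higher E°); E°cell = +0.34 − (−0.44) = +0.78 V with n = 2.
Rearranging E = E° − (0.0592/n)·log Q gives log Q = 2(+0.78 − (+0.785))/0.0592 = −0.169.
The balanced reaction is Cu²⁺(aq) + Fe(s) → Cu(s) + Fe²⁺(aq), so Q = [Fe²⁺(aq)] / [Cu²⁺(aq)].
Solving for the unknown gives log [Cu²⁺(aq)] = −2.573, so [Cu²⁺(aq)] ≈ 0.0027 M.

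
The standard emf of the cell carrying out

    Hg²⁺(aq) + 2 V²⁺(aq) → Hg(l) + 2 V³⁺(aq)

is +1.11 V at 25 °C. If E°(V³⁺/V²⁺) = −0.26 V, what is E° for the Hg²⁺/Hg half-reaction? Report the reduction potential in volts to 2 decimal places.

+0.85 V

In the reaction as written the Hg²⁺/Hg couple is reduced (cathode) and V³⁺/V²⁺ is oxidized (anode), so E°cell = E°(Hg²⁺/Hg) − E°(V³⁺/V²⁺).
E°(Hg²⁺/Hg) = E°cell + E°(anode) = +1.11 + (−0.26) = +0.85 V.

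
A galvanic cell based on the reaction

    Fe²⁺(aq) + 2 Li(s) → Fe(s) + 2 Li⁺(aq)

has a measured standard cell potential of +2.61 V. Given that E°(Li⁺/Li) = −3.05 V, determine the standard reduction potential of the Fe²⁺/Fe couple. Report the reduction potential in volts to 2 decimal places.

In the reaction as written the Fe²⁺/Fe couple is reduced (cathode) and Li⁺/Li is oxidized (anode), so E°cell = E°(Fe²⁺/Fe) − E°(Li⁺/Li).
E°(Fe²⁺/Fe) = E°cell + E°(anode) = +2.61 + (−3.05) = −0.44 V.

−0.44 V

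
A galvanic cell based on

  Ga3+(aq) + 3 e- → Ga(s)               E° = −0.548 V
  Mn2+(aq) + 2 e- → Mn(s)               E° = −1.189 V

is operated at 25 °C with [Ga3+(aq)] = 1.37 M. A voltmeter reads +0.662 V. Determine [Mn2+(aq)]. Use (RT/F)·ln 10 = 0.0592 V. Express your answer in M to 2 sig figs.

The Ga³⁺/Ga couple has the larger reduction potential, so it is the cathode: E°cell = −0.548 − (−1.189) = +0.641 V and n = 6.
Rearranging E = E° − (0.0592/n)·log Q gives log Q = 6(+0.641 − (+0.662))/0.0592 = −2.128.
Balancing electrons gives 2 Ga3+(aq) + 3 Mn(s) → 2 Ga(s) + 3 Mn2+(aq); thus Q = [Mn2+(aq)]^3 / [Ga3+(aq)]^2.
Isolating [Mn2+(aq)] in Q = 10^{−2.128} yields log [Mn2+(aq)] = −0.618, i.e. 0.24 M.

0.24 M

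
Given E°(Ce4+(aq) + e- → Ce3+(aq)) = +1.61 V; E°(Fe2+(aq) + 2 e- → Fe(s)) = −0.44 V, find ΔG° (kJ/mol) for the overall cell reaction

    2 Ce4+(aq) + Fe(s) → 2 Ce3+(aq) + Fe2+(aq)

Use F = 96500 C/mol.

−396 kJ/mol

In the reaction as written Ce4+(aq) is reduced, so the Ce⁴⁺/Ce³⁺ couple is the cathode and Fe²⁺/Fe is the anode.
E°cell = +1.61 − (−0.44) = +2.05 V; balancing electrons gives n = 2.
ΔG° = −nFE°cell = −(2)(96500)(+2.05) J/mol = −396 kJ/mol.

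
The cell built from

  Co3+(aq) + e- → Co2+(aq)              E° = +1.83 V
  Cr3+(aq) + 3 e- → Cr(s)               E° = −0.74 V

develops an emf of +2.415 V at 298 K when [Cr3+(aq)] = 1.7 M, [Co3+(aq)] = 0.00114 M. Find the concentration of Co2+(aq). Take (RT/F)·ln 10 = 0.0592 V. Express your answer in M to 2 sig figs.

0.40 M

With Co³⁺/Co²⁺ at the cathode and Cr³⁺/Cr at the anode, E°cell = +1.83 − (−0.74) = +2.57 V (n = 3).
From the Nernst equation, log Q = n(E° − E)/0.0592 = 3·(+2.57 − (+2.415))/0.0592 = 7.855.
The balanced reaction is 3 Co3+(aq) + Cr(s) → 3 Co2+(aq) + Cr3+(aq), so Q = ([Co2+(aq)]^3·[Cr3+(aq)]) / [Co3+(aq)]^3.
Solving for the unknown gives log [Co2+(aq)] = −0.402, so [Co2+(aq)] ≈ 0.40 M.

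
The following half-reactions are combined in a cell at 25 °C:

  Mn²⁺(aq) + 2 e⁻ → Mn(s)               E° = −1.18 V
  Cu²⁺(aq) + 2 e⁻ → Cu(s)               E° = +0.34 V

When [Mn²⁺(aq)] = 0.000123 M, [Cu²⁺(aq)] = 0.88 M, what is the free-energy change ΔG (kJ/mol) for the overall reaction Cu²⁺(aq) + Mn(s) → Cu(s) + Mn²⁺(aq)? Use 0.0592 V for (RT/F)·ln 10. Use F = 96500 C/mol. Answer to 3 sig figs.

The standard cell potential is +0.34 − (−1.18) = +1.52 V, with n = 2 electrons in the balanced equation.
Here Q = [Mn²⁺(aq)] / [Cu²⁺(aq)] = 0.00014 (log Q = −3.855), giving E = +1.52 − (0.0592/2)·(−3.855) = +1.6341 V.
Then ΔG = −nFE = −2 × 96500 × +1.6341 J/mol = −315 kJ/mol.

−315 kJ/mol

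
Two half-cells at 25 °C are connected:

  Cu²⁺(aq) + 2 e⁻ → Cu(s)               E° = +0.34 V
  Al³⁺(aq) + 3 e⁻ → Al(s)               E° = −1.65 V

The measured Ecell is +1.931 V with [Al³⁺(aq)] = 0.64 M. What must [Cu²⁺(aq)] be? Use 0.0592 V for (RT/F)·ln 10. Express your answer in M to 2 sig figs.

0.0075 M

With Cu²⁺/Cu at the cathode and Al³⁺/Al at the anode, E°cell = +0.34 − (−1.65) = +1.99 V (n = 6).
Rearranging E = E° − (0.0592/n)·log Q gives log Q = 6(+1.99 − (+1.931))/0.0592 = 5.980.
For 3 Cu²⁺(aq) + 2 Al(s) → 3 Cu(s) + 2 Al³⁺(aq), the reaction quotient is Q = [Al³⁺(aq)]^2 / [Cu²⁺(aq)]^3.
Isolating [Cu²⁺(aq)] in Q = 10^{5.980} yields log [Cu²⁺(aq)] = −2.123, i.e. 0.0075 M.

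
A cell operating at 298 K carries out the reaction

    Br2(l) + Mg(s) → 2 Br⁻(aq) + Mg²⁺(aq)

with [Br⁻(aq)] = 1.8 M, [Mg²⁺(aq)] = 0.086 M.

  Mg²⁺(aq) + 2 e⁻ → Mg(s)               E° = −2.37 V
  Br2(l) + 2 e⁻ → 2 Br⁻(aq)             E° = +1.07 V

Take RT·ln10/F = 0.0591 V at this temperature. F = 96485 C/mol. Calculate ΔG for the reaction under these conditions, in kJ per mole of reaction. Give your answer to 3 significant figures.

E°cell = +1.07 − (−2.37) = +3.44 V; the balanced reaction transfers n = 2 electrons.
Here Q = [Br⁻(aq)]^2·[Mg²⁺(aq)] = 0.279 (log Q = −0.555), giving E = +3.44 − (0.0591/2)·(−0.555) = +3.4564 V.
ΔG = −nFE = −(2)(96485)(+3.4564) J/mol = −667 kJ/mol.

−667 kJ/mol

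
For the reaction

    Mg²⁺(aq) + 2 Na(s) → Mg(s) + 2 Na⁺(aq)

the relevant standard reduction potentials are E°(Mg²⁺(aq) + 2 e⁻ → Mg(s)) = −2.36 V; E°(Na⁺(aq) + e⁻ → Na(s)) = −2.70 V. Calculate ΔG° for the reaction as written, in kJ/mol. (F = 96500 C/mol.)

In the reaction as written Mg²⁺(aq) is reduced, so the Mg²⁺/Mg couple is the cathode and Na⁺/Na is the anode.
E°cell = −2.36 − (−2.70) = +0.34 V; balancing electrons gives n = 2.
ΔG° = −nFE°cell = −(2)(96500)(+0.34) J/mol = −65.6 kJ/mol.

−65.6 kJ/mol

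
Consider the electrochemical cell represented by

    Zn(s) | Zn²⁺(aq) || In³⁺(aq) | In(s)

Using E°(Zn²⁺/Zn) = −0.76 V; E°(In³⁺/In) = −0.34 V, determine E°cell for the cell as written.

+0.42 V

By convention the left-hand electrode in cell notation is the anode (oxidation) and the right-hand electrode is the cathode (reduction).
E°cell = E°(right) − E°(left) = −0.34 − (−0.76) = +0.42 V.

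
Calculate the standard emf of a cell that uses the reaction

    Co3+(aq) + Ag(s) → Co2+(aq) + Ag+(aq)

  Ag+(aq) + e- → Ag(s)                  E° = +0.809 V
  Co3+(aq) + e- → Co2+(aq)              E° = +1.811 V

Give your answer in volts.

+1.002 V

In the reaction as written, Co3+(aq) is reduced (cathode) and Ag+(aq) is produced by oxidation at the anode.
E°cell = E°(cathode) − E°(anode) = +1.811 − (+0.809) = +1.002 V.
The positive value indicates the reaction is spontaneous as written.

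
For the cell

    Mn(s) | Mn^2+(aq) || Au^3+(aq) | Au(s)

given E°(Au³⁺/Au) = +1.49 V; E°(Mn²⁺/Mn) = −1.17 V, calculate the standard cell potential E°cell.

+2.66 V

By convention the left-hand electrode in cell notation is the anode (oxidation) and the right-hand electrode is the cathode (reduction).
E°cell = E°(right) − E°(left) = +1.49 − (−1.17) = +2.66 V.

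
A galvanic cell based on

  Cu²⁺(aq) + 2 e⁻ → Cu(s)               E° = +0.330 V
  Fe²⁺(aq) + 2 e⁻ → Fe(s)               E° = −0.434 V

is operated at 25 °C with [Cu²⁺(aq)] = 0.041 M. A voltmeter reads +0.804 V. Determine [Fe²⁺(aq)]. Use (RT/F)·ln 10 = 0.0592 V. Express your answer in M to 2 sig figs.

0.0018 M

Cu²⁺/Cu is the cathode (higher E°); E°cell = +0.330 − (−0.434) = +0.764 V with n = 2.
Rearranging E = E° − (0.0592/n)·log Q gives log Q = 2(+0.764 − (+0.804))/0.0592 = −1.351.
Balancing electrons gives Cu²⁺(aq) + Fe(s) → Cu(s) + Fe²⁺(aq); thus Q = [Fe²⁺(aq)] / [Cu²⁺(aq)].
Isolating [Fe²⁺(aq)] in Q = 10^{−1.351} yields log [Fe²⁺(aq)] = −2.738, i.e. 0.0018 M.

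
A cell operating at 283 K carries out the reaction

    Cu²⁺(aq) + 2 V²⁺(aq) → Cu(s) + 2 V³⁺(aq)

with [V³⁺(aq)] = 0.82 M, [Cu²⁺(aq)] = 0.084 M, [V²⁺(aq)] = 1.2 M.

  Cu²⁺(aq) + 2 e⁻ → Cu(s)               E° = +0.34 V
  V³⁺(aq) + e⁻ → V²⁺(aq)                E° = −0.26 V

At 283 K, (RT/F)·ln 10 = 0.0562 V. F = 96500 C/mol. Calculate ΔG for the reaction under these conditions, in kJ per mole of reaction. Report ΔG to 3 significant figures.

−112 kJ/mol

With Cu²⁺/Cu reduced at the cathode, E°cell = +0.34 − (−0.26) = +0.60 V and n = 2.
The reaction quotient is [V³⁺(aq)]^2 / ([Cu²⁺(aq)]·[V²⁺(aq)]^2) = 5.56; by Nernst, E = +0.60 − (0.0562/2)(0.745) = +0.5791 V.
ΔG = −nFE = −(2)(96500)(+0.5791) J/mol = −112 kJ/mol.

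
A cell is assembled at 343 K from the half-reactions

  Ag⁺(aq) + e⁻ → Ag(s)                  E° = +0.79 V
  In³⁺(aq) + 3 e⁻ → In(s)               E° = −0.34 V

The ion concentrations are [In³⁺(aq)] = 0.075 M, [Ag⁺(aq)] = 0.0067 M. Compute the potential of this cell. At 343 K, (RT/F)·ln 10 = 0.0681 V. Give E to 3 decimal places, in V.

Since E°(Ag⁺/Ag) > E°(In³⁺/In), Ag⁺/Ag serves as the cathode.
E°cell = +0.79 − (−0.34) = +1.13 V, with n = 3 electrons transferred.
For the overall reaction 3 Ag⁺(aq) + In(s) → 3 Ag(s) + In³⁺(aq), Q = [In³⁺(aq)] / [Ag⁺(aq)]^3 = 2.49×10^5, giving log Q = 5.397.
E = E° − (0.0681/n)·log Q = +1.13 − (0.0681/3)(5.397) = +1.007 V.

+1.007 V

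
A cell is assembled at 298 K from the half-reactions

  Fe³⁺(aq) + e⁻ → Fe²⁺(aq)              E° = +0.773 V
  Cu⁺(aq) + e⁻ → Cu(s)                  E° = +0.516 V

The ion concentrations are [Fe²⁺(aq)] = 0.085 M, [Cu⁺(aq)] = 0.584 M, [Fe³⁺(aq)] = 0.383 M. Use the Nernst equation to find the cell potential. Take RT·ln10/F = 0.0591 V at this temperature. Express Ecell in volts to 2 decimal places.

+0.31 V

Since E°(Fe³⁺/Fe²⁺) > E°(Cu⁺/Cu), Fe³⁺/Fe²⁺ serves as the cathode.
The standard potential is +0.773 − (+0.516) = +0.257 V and the balanced reaction transfers n = 1 electron.
For the overall reaction Fe³⁺(aq) + Cu(s) → Fe²⁺(aq) + Cu⁺(aq), Q = ([Fe²⁺(aq)]·[Cu⁺(aq)]) / [Fe³⁺(aq)] = 0.13, giving log Q = −0.887.
Applying E = E° − (RT ln10/nF)·log Q gives +0.257 − (0.0591/1)(−0.887) = +0.31 V.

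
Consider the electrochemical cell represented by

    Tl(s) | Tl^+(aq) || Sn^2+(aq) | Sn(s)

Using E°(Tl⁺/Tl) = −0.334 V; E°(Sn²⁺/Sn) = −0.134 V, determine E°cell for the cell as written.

+0.200 V

By convention the left-hand electrode in cell notation is the anode (oxidation) and the right-hand electrode is the cathode (reduction).
E°cell = E°(right) − E°(left) = −0.134 − (−0.334) = +0.200 V.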